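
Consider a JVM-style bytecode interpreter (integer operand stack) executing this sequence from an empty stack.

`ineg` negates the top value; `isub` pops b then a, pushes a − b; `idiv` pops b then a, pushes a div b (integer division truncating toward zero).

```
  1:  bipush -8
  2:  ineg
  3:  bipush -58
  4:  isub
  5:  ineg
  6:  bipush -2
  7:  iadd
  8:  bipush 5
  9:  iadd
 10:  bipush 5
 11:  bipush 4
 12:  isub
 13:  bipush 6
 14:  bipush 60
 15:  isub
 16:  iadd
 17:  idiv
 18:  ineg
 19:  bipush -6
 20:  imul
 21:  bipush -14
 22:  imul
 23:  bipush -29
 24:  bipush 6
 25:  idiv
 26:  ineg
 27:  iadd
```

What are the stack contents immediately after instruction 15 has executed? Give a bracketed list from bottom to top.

bipush -8   -8
ineg        8
bipush -58  8 -58
isub        66
ineg        -66
bipush -2   -66 -2
iadd        -68
bipush 5    -68 5
iadd        -63
bipush 5    -63 5
bipush 4    -63 5 4
isub        -63 1
bipush 6    -63 1 6
bipush 60   -63 1 6 60
isub        -63 1 -54

[-63, 1, -54]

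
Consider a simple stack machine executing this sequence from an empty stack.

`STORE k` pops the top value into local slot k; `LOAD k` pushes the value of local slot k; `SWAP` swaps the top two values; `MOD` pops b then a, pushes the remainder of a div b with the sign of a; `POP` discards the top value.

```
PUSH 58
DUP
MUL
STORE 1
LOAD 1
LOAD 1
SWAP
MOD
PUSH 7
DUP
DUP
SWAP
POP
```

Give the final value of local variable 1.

PUSH 58 -> 58
DUP     -> 58 58
MUL     -> 3364
STORE 1 -> (empty)
LOAD 1  -> 3364
LOAD 1  -> 3364 3364
SWAP    -> 3364 3364
MOD     -> 0
PUSH 7  -> 0 7
DUP     -> 0 7 7
DUP     -> 0 7 7 7
SWAP    -> 0 7 7 7
POP     -> 0 7 7

3364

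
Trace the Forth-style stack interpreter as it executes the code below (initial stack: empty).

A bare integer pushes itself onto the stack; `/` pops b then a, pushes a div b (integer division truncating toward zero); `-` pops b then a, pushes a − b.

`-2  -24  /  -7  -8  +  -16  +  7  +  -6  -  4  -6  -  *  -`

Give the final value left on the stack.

180

-2  → [-2]
-24 → [-2, -24]
/   → [0]
-7  → [0, -7]
-8  → [0, -7, -8]
+   → [0, -15]
-16 → [0, -15, -16]
+   → [0, -31]
7   → [0, -31, 7]
+   → [0, -24]
-6  → [0, -24, -6]
-   → [0, -18]
4   → [0, -18, 4]
-6  → [0, -18, 4, -6]
-   → [0, -18, 10]
*   → [0, -180]
-   → [180]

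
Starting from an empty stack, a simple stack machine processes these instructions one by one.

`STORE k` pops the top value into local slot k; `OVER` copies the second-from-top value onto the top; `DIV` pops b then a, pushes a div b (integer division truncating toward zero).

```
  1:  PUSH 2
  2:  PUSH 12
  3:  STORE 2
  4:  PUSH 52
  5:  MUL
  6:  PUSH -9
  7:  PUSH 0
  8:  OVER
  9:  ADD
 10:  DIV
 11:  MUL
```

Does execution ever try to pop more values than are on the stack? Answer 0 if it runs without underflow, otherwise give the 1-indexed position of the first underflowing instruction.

PUSH 2   2
PUSH 12  2 12
STORE 2  2
PUSH 52  2 52
MUL      104
PUSH -9  104 -9
PUSH 0   104 -9 0
OVER     104 -9 0 -9
ADD      104 -9 -9
DIV      104 1
MUL      104

0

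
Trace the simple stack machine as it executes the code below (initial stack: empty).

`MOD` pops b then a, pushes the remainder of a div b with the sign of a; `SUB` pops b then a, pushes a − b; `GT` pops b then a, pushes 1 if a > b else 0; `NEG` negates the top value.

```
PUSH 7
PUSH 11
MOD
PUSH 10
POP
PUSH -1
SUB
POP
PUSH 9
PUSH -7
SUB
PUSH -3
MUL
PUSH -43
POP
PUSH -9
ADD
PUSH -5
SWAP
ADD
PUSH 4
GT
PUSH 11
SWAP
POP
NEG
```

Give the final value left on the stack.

PUSH 7   : 7
PUSH 11  : 7 11
MOD      : 7
PUSH 10  : 7 10
POP      : 7
PUSH -1  : 7 -1
SUB      : 8
POP      : (empty)
PUSH 9   : 9
PUSH -7  : 9 -7
SUB      : 16
PUSH -3  : 16 -3
MUL      : -48
PUSH -43 : -48 -43
POP      : -48
PUSH -9  : -48 -9
ADD      : -57
PUSH -5  : -57 -5
SWAP     : -5 -57
ADD      : -62
PUSH 4   : -62 4
GT       : 0
PUSH 11  : 0 11
SWAP     : 11 0
POP      : 11
NEG      : -11

-11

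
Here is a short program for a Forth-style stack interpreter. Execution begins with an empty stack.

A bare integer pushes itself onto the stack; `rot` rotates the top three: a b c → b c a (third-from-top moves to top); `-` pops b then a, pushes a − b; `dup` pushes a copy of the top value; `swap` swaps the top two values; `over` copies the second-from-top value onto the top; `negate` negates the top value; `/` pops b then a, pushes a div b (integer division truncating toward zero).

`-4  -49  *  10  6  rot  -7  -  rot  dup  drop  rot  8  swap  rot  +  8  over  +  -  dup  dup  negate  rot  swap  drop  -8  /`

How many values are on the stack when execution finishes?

4

-4     -> [-4]
-49    -> [-4, -49]
*      -> [196]
10     -> [196, 10]
6      -> [196, 10, 6]
rot    -> [10, 6, 196]
-7     -> [10, 6, 196, -7]
-      -> [10, 6, 203]
rot    -> [6, 203, 10]
dup    -> [6, 203, 10, 10]
drop   -> [6, 203, 10]
rot    -> [203, 10, 6]
8      -> [203, 10, 6, 8]
swap   -> [203, 10, 8, 6]
rot    -> [203, 8, 6, 10]
+      -> [203, 8, 16]
8      -> [203, 8, 16, 8]
over   -> [203, 8, 16, 8, 16]
+      -> [203, 8, 16, 24]
-      -> [203, 8, -8]
dup    -> [203, 8, -8, -8]
dup    -> [203, 8, -8, -8, -8]
negate -> [203, 8, -8, -8, 8]
rot    -> [203, 8, -8, 8, -8]
swap   -> [203, 8, -8, -8, 8]
drop   -> [203, 8, -8, -8]
-8     -> [203, 8, -8, -8, -8]
/      -> [203, 8, -8, 1]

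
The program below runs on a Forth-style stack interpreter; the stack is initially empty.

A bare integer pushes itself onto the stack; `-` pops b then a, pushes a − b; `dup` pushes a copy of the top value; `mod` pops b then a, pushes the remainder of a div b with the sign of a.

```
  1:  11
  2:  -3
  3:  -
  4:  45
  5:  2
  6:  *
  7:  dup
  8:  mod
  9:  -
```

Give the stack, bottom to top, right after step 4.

[14, 45]

11 : 11
-3 : 11 -3
-  : 14
45 : 14 45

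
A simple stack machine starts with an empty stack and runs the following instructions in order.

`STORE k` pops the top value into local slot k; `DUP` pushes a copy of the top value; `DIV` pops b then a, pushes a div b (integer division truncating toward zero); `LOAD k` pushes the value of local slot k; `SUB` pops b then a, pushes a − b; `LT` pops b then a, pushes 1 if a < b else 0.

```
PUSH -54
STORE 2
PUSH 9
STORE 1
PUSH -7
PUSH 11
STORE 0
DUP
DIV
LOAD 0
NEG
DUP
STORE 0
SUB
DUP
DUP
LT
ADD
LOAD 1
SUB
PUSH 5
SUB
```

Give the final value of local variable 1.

9

PUSH -54 -> [-54]
STORE 2  -> []
PUSH 9   -> [9]
STORE 1  -> []
PUSH -7  -> [-7]
PUSH 11  -> [-7, 11]
STORE 0  -> [-7]
DUP      -> [-7, -7]
DIV      -> [1]
LOAD 0   -> [1, 11]
NEG      -> [1, -11]
DUP      -> [1, -11, -11]
STORE 0  -> [1, -11]
SUB      -> [12]
DUP      -> [12, 12]
DUP      -> [12, 12, 12]
LT       -> [12, 0]
ADD      -> [12]
LOAD 1   -> [12, 9]
SUB      -> [3]
PUSH 5   -> [3, 5]
SUB      -> [-2]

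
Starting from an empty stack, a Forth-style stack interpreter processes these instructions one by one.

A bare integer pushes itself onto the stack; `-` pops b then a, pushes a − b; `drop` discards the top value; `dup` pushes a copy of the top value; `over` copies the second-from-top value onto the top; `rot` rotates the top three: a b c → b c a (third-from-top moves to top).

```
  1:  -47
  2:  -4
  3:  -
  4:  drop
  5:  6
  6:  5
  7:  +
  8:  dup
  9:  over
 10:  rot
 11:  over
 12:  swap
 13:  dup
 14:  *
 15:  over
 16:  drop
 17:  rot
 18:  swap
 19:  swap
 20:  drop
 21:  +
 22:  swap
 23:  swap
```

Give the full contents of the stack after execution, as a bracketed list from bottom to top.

[11, 132]

-47   -47
-4    -47 -4
-     -43
drop  (empty)
6     6
5     6 5
+     11
dup   11 11
over  11 11 11
rot   11 11 11
over  11 11 11 11
swap  11 11 11 11
dup   11 11 11 11 11
*     11 11 11 121
over  11 11 11 121 11
drop  11 11 11 121
rot   11 11 121 11
swap  11 11 11 121
swap  11 11 121 11
drop  11 11 121
+     11 132
swap  132 11
swap  11 132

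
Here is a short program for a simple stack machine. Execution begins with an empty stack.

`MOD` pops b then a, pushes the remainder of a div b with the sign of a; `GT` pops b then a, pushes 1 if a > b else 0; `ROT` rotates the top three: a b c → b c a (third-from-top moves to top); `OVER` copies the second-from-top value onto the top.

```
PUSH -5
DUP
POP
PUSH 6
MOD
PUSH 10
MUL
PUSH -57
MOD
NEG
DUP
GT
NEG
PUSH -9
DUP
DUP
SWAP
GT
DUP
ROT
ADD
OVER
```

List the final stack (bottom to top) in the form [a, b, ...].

PUSH -5  → -5
DUP      → -5 -5
POP      → -5
PUSH 6   → -5 6
MOD      → -5
PUSH 10  → -5 10
MUL      → -50
PUSH -57 → -50 -57
MOD      → -50
NEG      → 50
DUP      → 50 50
GT       → 0
NEG      → 0
PUSH -9  → 0 -9
DUP      → 0 -9 -9
DUP      → 0 -9 -9 -9
SWAP     → 0 -9 -9 -9
GT       → 0 -9 0
DUP      → 0 -9 0 0
ROT      → 0 0 0 -9
ADD      → 0 0 -9
OVER     → 0 0 -9 0

[0, 0, -9, 0]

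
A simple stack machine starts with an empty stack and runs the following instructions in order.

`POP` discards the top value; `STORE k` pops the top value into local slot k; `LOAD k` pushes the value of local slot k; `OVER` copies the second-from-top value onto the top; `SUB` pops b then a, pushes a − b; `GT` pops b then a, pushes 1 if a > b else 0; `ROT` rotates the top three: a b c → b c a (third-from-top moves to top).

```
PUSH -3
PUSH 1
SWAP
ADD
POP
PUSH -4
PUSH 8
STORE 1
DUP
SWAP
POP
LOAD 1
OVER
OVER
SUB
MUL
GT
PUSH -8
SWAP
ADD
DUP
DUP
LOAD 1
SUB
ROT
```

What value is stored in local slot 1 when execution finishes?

PUSH -3 → -3
PUSH 1  → -3 1
SWAP    → 1 -3
ADD     → -2
POP     → (empty)
PUSH -4 → -4
PUSH 8  → -4 8
STORE 1 → -4
DUP     → -4 -4
SWAP    → -4 -4
POP     → -4
LOAD 1  → -4 8
OVER    → -4 8 -4
OVER    → -4 8 -4 8
SUB     → -4 8 -12
MUL     → -4 -96
GT      → 1
PUSH -8 → 1 -8
SWAP    → -8 1
ADD     → -7
DUP     → -7 -7
DUP     → -7 -7 -7
LOAD 1  → -7 -7 -7 8
SUB     → -7 -7 -15
ROT     → -7 -15 -7

8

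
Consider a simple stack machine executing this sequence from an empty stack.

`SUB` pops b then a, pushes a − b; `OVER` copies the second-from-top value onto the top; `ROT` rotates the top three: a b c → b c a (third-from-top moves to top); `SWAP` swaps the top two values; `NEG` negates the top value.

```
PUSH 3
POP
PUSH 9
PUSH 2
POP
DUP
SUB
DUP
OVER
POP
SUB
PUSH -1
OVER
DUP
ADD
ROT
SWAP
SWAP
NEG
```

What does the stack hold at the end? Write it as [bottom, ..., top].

PUSH 3  : 3
POP     : (empty)
PUSH 9  : 9
PUSH 2  : 9 2
POP     : 9
DUP     : 9 9
SUB     : 0
DUP     : 0 0
OVER    : 0 0 0
POP     : 0 0
SUB     : 0
PUSH -1 : 0 -1
OVER    : 0 -1 0
DUP     : 0 -1 0 0
ADD     : 0 -1 0
ROT     : -1 0 0
SWAP    : -1 0 0
SWAP    : -1 0 0
NEG     : -1 0 0

[-1, 0, 0]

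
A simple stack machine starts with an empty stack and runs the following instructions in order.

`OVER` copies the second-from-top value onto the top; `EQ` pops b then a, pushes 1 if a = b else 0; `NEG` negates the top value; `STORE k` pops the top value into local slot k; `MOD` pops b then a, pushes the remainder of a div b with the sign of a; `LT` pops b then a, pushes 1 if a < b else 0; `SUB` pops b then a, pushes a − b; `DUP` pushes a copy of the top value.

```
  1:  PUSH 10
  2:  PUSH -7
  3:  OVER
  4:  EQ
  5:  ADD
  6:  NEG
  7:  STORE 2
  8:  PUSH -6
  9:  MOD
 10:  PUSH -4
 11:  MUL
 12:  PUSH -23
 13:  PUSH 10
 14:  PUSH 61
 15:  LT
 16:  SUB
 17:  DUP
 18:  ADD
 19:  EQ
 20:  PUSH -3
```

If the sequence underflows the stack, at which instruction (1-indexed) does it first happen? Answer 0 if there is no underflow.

PUSH 10 -> 10
PUSH -7 -> 10 -7
OVER    -> 10 -7 10
EQ      -> 10 0
ADD     -> 10
NEG     -> -10
STORE 2 -> (empty)
PUSH -6 -> -6
MOD  — needs 2 operands, stack has 1 → underflow

9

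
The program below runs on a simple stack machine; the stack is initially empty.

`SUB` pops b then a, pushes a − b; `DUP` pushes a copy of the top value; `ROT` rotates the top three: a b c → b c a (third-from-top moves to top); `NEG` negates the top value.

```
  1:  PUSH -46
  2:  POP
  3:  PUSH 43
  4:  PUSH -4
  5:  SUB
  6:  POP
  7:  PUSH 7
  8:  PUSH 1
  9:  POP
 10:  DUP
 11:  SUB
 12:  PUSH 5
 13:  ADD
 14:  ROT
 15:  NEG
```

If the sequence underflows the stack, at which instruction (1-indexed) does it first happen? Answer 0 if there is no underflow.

PUSH -46  [-46]
POP       []
PUSH 43   [43]
PUSH -4   [43, -4]
SUB       [47]
POP       []
PUSH 7    [7]
PUSH 1    [7, 1]
POP       [7]
DUP       [7, 7]
SUB       [0]
PUSH 5    [0, 5]
ADD       [5]
ROT  — needs 3 operands, stack has 1 → underflow

14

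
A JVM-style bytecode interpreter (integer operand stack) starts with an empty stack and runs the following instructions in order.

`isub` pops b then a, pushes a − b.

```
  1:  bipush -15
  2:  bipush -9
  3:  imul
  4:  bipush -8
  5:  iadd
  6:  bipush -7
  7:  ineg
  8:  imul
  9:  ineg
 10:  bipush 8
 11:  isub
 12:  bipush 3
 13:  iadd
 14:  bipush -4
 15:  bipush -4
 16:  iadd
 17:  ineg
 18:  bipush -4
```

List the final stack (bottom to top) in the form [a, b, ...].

[-894, 8, -4]

bipush -15 -> [-15]
bipush -9  -> [-15, -9]
imul       -> [135]
bipush -8  -> [135, -8]
iadd       -> [127]
bipush -7  -> [127, -7]
ineg       -> [127, 7]
imul       -> [889]
ineg       -> [-889]
bipush 8   -> [-889, 8]
isub       -> [-897]
bipush 3   -> [-897, 3]
iadd       -> [-894]
bipush -4  -> [-894, -4]
bipush -4  -> [-894, -4, -4]
iadd       -> [-894, -8]
ineg       -> [-894, 8]
bipush -4  -> [-894, 8, -4]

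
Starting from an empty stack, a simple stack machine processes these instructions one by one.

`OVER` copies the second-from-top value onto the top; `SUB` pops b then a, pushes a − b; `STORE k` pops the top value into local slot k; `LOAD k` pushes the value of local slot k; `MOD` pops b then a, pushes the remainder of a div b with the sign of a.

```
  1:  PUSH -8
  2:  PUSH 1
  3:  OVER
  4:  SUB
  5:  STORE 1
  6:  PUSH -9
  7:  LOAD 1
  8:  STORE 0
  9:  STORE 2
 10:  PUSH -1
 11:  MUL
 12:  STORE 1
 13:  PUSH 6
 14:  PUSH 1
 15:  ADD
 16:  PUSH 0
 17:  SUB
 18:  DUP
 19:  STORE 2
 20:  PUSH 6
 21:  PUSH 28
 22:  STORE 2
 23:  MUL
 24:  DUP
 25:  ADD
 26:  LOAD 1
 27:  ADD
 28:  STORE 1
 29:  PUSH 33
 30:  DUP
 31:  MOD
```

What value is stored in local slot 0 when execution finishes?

9

PUSH -8  [-8]
PUSH 1   [-8, 1]
OVER     [-8, 1, -8]
SUB      [-8, 9]
STORE 1  [-8]
PUSH -9  [-8, -9]
LOAD 1   [-8, -9, 9]
STORE 0  [-8, -9]
STORE 2  [-8]
PUSH -1  [-8, -1]
MUL      [8]
STORE 1  []
PUSH 6   [6]
PUSH 1   [6, 1]
ADD      [7]
PUSH 0   [7, 0]
SUB      [7]
DUP      [7, 7]
STORE 2  [7]
PUSH 6   [7, 6]
PUSH 28  [7, 6, 28]
STORE 2  [7, 6]
MUL      [42]
DUP      [42, 42]
ADD      [84]
LOAD 1   [84, 8]
ADD      [92]
STORE 1  []
PUSH 33  [33]
DUP      [33, 33]
MOD      [0]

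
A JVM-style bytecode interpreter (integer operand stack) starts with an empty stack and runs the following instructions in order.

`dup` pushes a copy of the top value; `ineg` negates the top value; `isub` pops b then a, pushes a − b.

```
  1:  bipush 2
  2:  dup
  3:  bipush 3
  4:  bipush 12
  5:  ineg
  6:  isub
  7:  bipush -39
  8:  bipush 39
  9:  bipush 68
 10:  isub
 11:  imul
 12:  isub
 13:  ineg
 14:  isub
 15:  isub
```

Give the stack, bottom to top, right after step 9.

[2, 2, 15, -39, 39, 68]

bipush 2   → 2
dup        → 2 2
bipush 3   → 2 2 3
bipush 12  → 2 2 3 12
ineg       → 2 2 3 -12
isub       → 2 2 15
bipush -39 → 2 2 15 -39
bipush 39  → 2 2 15 -39 39
bipush 68  → 2 2 15 -39 39 68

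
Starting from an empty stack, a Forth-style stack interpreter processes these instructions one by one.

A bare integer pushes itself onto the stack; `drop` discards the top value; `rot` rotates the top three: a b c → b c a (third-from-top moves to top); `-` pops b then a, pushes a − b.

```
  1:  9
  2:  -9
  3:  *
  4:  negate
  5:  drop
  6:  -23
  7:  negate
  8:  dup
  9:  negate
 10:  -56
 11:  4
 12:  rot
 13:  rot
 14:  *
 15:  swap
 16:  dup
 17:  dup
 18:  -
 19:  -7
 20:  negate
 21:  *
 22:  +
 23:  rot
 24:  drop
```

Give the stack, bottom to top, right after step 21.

[23, 1288, 4, 0]

9       9
-9      9 -9
*       -81
negate  81
drop    (empty)
-23     -23
negate  23
dup     23 23
negate  23 -23
-56     23 -23 -56
4       23 -23 -56 4
rot     23 -56 4 -23
rot     23 4 -23 -56
*       23 4 1288
swap    23 1288 4
dup     23 1288 4 4
dup     23 1288 4 4 4
-       23 1288 4 0
-7      23 1288 4 0 -7
negate  23 1288 4 0 7
*       23 1288 4 0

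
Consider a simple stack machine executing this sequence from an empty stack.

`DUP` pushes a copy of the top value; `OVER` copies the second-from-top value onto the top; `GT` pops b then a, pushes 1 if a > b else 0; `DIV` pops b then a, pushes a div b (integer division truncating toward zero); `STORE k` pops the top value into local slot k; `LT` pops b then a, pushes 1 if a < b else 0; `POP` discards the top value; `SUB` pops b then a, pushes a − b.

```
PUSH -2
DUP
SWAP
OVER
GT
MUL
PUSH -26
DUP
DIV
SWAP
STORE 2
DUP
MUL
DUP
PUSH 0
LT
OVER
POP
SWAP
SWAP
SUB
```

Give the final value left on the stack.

1

PUSH -2  : -2
DUP      : -2 -2
SWAP     : -2 -2
OVER     : -2 -2 -2
GT       : -2 0
MUL      : 0
PUSH -26 : 0 -26
DUP      : 0 -26 -26
DIV      : 0 1
SWAP     : 1 0
STORE 2  : 1
DUP      : 1 1
MUL      : 1
DUP      : 1 1
PUSH 0   : 1 1 0
LT       : 1 0
OVER     : 1 0 1
POP      : 1 0
SWAP     : 0 1
SWAP     : 1 0
SUB      : 1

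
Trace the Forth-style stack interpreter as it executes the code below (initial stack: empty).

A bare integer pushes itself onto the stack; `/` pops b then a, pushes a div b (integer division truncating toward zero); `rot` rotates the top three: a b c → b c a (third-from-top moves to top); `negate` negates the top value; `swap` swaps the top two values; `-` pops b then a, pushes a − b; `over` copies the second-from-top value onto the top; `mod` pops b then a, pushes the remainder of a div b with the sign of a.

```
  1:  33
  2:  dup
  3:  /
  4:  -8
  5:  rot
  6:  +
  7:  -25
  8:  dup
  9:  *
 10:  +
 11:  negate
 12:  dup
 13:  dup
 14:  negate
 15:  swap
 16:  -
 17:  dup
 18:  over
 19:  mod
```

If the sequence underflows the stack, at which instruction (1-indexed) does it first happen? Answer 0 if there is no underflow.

5

33   33
dup  33 33
/    1
-8   1 -8
rot  — needs 3 operands, stack has 2 → underflow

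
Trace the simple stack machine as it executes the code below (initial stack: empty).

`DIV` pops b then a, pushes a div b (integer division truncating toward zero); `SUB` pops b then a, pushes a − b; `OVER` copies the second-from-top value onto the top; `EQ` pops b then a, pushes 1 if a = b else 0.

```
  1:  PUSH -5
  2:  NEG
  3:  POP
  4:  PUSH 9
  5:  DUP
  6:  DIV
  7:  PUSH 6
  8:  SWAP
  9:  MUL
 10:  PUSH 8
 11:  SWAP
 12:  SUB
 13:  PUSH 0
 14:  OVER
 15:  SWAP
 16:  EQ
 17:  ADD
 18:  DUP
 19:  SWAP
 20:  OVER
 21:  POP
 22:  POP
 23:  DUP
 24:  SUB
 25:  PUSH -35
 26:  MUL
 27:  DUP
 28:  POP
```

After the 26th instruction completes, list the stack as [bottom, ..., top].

PUSH -5   [-5]
NEG       [5]
POP       []
PUSH 9    [9]
DUP       [9, 9]
DIV       [1]
PUSH 6    [1, 6]
SWAP      [6, 1]
MUL       [6]
PUSH 8    [6, 8]
SWAP      [8, 6]
SUB       [2]
PUSH 0    [2, 0]
OVER      [2, 0, 2]
SWAP      [2, 2, 0]
EQ        [2, 0]
ADD       [2]
DUP       [2, 2]
SWAP      [2, 2]
OVER      [2, 2, 2]
POP       [2, 2]
POP       [2]
DUP       [2, 2]
SUB       [0]
PUSH -35  [0, -35]
MUL       [0]

[0]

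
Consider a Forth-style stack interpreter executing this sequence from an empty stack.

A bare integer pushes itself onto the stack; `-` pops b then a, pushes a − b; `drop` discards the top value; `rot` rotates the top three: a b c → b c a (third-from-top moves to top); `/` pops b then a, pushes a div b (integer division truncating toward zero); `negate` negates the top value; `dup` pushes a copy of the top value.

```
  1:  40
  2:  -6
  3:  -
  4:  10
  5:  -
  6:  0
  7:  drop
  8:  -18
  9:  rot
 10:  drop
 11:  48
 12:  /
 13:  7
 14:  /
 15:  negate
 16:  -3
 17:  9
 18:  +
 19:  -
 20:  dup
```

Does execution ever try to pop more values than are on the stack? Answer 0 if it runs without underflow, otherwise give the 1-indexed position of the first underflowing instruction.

9

40   → [40]
-6   → [40, -6]
-    → [46]
10   → [46, 10]
-    → [36]
0    → [36, 0]
drop → [36]
-18  → [36, -18]
rot  — needs 3 operands, stack has 2 → underflow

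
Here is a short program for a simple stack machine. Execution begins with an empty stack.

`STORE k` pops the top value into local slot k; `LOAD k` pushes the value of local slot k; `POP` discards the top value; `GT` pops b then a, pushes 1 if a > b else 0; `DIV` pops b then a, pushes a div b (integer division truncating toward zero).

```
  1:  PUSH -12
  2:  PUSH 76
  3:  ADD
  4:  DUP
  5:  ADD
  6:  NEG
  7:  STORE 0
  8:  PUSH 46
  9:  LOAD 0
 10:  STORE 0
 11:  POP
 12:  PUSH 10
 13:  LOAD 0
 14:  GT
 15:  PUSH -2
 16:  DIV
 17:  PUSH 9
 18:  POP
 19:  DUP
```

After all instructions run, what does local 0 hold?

-128

PUSH -12 : [-12]
PUSH 76  : [-12, 76]
ADD      : [64]
DUP      : [64, 64]
ADD      : [128]
NEG      : [-128]
STORE 0  : []
PUSH 46  : [46]
LOAD 0   : [46, -128]
STORE 0  : [46]
POP      : []
PUSH 10  : [10]
LOAD 0   : [10, -128]
GT       : [1]
PUSH -2  : [1, -2]
DIV      : [0]
PUSH 9   : [0, 9]
POP      : [0]
DUP      : [0, 0]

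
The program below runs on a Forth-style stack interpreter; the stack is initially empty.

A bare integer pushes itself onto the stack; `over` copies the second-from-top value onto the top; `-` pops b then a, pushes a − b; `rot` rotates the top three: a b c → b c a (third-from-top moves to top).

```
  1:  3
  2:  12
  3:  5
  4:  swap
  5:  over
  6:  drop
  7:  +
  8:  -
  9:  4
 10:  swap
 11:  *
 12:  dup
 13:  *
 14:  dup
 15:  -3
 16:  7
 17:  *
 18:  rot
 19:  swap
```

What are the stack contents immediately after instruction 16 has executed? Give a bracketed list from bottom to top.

3    -> 3
12   -> 3 12
5    -> 3 12 5
swap -> 3 5 12
over -> 3 5 12 5
drop -> 3 5 12
+    -> 3 17
-    -> -14
4    -> -14 4
swap -> 4 -14
*    -> -56
dup  -> -56 -56
*    -> 3136
dup  -> 3136 3136
-3   -> 3136 3136 -3
7    -> 3136 3136 -3 7

[3136, 3136, -3, 7]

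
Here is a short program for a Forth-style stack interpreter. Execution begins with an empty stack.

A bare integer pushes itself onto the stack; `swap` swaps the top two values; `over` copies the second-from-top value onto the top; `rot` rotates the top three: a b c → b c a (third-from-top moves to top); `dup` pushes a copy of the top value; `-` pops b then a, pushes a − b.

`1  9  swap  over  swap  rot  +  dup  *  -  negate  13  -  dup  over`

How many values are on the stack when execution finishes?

1      : [1]
9      : [1, 9]
swap   : [9, 1]
over   : [9, 1, 9]
swap   : [9, 9, 1]
rot    : [9, 1, 9]
+      : [9, 10]
dup    : [9, 10, 10]
*      : [9, 100]
-      : [-91]
negate : [91]
13     : [91, 13]
-      : [78]
dup    : [78, 78]
over   : [78, 78, 78]

3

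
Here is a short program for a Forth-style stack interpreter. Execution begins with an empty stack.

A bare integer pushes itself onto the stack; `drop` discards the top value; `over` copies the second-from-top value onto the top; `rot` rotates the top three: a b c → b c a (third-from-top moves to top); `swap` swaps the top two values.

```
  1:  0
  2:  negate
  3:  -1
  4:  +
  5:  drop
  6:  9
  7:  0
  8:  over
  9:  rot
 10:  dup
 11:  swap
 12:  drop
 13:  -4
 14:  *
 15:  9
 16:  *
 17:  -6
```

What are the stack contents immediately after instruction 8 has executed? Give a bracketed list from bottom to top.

0      → [0]
negate → [0]
-1     → [0, -1]
+      → [-1]
drop   → []
9      → [9]
0      → [9, 0]
over   → [9, 0, 9]

[9, 0, 9]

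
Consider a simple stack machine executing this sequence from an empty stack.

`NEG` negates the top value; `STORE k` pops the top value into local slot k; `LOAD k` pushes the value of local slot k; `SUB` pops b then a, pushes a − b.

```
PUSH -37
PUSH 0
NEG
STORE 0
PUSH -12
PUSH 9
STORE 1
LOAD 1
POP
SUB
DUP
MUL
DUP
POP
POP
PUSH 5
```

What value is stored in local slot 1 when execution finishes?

9

PUSH -37  -37
PUSH 0    -37 0
NEG       -37 0
STORE 0   -37
PUSH -12  -37 -12
PUSH 9    -37 -12 9
STORE 1   -37 -12
LOAD 1    -37 -12 9
POP       -37 -12
SUB       -25
DUP       -25 -25
MUL       625
DUP       625 625
POP       625
POP       (empty)
PUSH 5    5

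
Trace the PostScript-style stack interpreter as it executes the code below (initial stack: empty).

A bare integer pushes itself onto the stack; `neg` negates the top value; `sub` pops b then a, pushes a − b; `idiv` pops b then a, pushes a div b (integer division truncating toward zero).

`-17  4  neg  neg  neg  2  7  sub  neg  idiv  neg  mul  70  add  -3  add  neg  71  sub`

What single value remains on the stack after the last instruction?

-138

-17   -17
4     -17 4
neg   -17 -4
neg   -17 4
neg   -17 -4
2     -17 -4 2
7     -17 -4 2 7
sub   -17 -4 -5
neg   -17 -4 5
idiv  -17 0
neg   -17 0
mul   0
70    0 70
add   70
-3    70 -3
add   67
neg   -67
71    -67 71
sub   -138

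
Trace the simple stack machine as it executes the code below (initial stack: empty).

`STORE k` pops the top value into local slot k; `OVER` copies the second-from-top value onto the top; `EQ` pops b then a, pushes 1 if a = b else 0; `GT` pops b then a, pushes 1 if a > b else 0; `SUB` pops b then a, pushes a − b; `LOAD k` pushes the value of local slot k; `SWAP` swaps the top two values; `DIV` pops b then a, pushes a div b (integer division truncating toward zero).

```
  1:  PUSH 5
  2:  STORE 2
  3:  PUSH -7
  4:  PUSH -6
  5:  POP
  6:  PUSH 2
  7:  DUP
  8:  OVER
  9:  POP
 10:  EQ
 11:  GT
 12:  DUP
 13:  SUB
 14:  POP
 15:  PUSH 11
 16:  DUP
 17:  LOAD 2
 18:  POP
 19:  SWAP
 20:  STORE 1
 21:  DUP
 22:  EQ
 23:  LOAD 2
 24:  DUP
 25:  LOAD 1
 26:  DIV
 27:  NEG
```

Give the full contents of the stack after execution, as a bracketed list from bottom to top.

PUSH 5  : 5
STORE 2 : (empty)
PUSH -7 : -7
PUSH -6 : -7 -6
POP     : -7
PUSH 2  : -7 2
DUP     : -7 2 2
OVER    : -7 2 2 2
POP     : -7 2 2
EQ      : -7 1
GT      : 0
DUP     : 0 0
SUB     : 0
POP     : (empty)
PUSH 11 : 11
DUP     : 11 11
LOAD 2  : 11 11 5
POP     : 11 11
SWAP    : 11 11
STORE 1 : 11
DUP     : 11 11
EQ      : 1
LOAD 2  : 1 5
DUP     : 1 5 5
LOAD 1  : 1 5 5 11
DIV     : 1 5 0
NEG     : 1 5 0

[1, 5, 0]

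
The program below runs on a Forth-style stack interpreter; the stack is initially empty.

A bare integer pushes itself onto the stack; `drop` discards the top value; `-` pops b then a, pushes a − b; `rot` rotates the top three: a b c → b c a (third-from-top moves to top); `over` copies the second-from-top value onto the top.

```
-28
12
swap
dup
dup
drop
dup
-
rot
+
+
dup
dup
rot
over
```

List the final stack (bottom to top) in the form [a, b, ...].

-28   [-28]
12    [-28, 12]
swap  [12, -28]
dup   [12, -28, -28]
dup   [12, -28, -28, -28]
drop  [12, -28, -28]
dup   [12, -28, -28, -28]
-     [12, -28, 0]
rot   [-28, 0, 12]
+     [-28, 12]
+     [-16]
dup   [-16, -16]
dup   [-16, -16, -16]
rot   [-16, -16, -16]
over  [-16, -16, -16, -16]

[-16, -16, -16, -16]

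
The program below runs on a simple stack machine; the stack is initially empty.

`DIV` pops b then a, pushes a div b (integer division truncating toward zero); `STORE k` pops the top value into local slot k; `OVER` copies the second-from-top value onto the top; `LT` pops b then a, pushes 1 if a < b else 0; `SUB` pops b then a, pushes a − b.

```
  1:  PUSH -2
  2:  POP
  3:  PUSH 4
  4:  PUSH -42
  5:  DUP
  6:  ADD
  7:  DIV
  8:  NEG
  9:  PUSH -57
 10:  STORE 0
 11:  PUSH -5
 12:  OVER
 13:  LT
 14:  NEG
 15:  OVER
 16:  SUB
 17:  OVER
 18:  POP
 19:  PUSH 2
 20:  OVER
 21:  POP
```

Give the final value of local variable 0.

-57

PUSH -2  → -2
POP      → (empty)
PUSH 4   → 4
PUSH -42 → 4 -42
DUP      → 4 -42 -42
ADD      → 4 -84
DIV      → 0
NEG      → 0
PUSH -57 → 0 -57
STORE 0  → 0
PUSH -5  → 0 -5
OVER     → 0 -5 0
LT       → 0 1
NEG      → 0 -1
OVER     → 0 -1 0
SUB      → 0 -1
OVER     → 0 -1 0
POP      → 0 -1
PUSH 2   → 0 -1 2
OVER     → 0 -1 2 -1
POP      → 0 -1 2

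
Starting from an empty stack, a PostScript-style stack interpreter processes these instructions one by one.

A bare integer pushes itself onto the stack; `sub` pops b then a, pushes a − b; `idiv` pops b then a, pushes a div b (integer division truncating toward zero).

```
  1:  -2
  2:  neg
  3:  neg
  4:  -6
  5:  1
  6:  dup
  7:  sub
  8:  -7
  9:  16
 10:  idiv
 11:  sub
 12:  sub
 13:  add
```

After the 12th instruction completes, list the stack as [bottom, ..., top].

-2   → -2
neg  → 2
neg  → -2
-6   → -2 -6
1    → -2 -6 1
dup  → -2 -6 1 1
sub  → -2 -6 0
-7   → -2 -6 0 -7
16   → -2 -6 0 -7 16
idiv → -2 -6 0 0
sub  → -2 -6 0
sub  → -2 -6

[-2, -6]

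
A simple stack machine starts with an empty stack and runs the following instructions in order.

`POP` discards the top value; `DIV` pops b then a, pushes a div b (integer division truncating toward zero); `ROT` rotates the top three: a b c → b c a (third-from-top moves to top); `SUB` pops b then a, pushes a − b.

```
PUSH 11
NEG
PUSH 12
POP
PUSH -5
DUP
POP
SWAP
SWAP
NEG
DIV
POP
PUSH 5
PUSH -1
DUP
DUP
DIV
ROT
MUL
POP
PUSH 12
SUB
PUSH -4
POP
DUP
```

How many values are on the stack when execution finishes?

2

PUSH 11 -> 11
NEG     -> -11
PUSH 12 -> -11 12
POP     -> -11
PUSH -5 -> -11 -5
DUP     -> -11 -5 -5
POP     -> -11 -5
SWAP    -> -5 -11
SWAP    -> -11 -5
NEG     -> -11 5
DIV     -> -2
POP     -> (empty)
PUSH 5  -> 5
PUSH -1 -> 5 -1
DUP     -> 5 -1 -1
DUP     -> 5 -1 -1 -1
DIV     -> 5 -1 1
ROT     -> -1 1 5
MUL     -> -1 5
POP     -> -1
PUSH 12 -> -1 12
SUB     -> -13
PUSH -4 -> -13 -4
POP     -> -13
DUP     -> -13 -13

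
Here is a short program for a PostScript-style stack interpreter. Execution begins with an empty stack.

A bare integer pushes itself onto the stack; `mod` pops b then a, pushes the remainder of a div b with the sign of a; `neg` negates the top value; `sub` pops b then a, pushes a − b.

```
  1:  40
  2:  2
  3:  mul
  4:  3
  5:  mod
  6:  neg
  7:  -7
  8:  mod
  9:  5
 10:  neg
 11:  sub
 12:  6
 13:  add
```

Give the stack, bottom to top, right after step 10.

[-2, -5]

40  -> [40]
2   -> [40, 2]
mul -> [80]
3   -> [80, 3]
mod -> [2]
neg -> [-2]
-7  -> [-2, -7]
mod -> [-2]
5   -> [-2, 5]
neg -> [-2, -5]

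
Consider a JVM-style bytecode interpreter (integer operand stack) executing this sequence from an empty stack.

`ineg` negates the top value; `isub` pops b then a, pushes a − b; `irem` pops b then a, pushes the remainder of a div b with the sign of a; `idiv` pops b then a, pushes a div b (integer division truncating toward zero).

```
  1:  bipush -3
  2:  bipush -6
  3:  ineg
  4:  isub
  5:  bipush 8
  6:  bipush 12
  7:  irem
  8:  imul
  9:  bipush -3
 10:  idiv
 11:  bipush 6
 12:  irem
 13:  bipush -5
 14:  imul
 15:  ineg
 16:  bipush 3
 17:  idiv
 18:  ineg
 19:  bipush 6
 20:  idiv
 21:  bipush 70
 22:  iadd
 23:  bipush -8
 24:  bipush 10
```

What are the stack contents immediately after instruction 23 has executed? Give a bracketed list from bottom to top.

bipush -3 → [-3]
bipush -6 → [-3, -6]
ineg      → [-3, 6]
isub      → [-9]
bipush 8  → [-9, 8]
bipush 12 → [-9, 8, 12]
irem      → [-9, 8]
imul      → [-72]
bipush -3 → [-72, -3]
idiv      → [24]
bipush 6  → [24, 6]
irem      → [0]
bipush -5 → [0, -5]
imul      → [0]
ineg      → [0]
bipush 3  → [0, 3]
idiv      → [0]
ineg      → [0]
bipush 6  → [0, 6]
idiv      → [0]
bipush 70 → [0, 70]
iadd      → [70]
bipush -8 → [70, -8]

[70, -8]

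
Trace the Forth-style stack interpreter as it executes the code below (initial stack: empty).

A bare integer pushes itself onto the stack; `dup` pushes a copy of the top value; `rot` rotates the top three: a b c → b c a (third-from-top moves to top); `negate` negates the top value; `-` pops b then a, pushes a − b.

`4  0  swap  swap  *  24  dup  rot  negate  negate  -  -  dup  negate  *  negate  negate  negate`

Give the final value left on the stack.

0

4       4
0       4 0
swap    0 4
swap    4 0
*       0
24      0 24
dup     0 24 24
rot     24 24 0
negate  24 24 0
negate  24 24 0
-       24 24
-       0
dup     0 0
negate  0 0
*       0
negate  0
negate  0
negate  0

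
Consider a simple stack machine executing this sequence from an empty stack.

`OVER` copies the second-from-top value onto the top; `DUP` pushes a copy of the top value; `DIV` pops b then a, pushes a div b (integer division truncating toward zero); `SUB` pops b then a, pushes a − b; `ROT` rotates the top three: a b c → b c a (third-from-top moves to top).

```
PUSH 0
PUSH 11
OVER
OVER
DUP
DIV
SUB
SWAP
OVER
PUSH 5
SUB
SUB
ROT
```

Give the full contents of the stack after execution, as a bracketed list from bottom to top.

PUSH 0  : [0]
PUSH 11 : [0, 11]
OVER    : [0, 11, 0]
OVER    : [0, 11, 0, 11]
DUP     : [0, 11, 0, 11, 11]
DIV     : [0, 11, 0, 1]
SUB     : [0, 11, -1]
SWAP    : [0, -1, 11]
OVER    : [0, -1, 11, -1]
PUSH 5  : [0, -1, 11, -1, 5]
SUB     : [0, -1, 11, -6]
SUB     : [0, -1, 17]
ROT     : [-1, 17, 0]

[-1, 17, 0]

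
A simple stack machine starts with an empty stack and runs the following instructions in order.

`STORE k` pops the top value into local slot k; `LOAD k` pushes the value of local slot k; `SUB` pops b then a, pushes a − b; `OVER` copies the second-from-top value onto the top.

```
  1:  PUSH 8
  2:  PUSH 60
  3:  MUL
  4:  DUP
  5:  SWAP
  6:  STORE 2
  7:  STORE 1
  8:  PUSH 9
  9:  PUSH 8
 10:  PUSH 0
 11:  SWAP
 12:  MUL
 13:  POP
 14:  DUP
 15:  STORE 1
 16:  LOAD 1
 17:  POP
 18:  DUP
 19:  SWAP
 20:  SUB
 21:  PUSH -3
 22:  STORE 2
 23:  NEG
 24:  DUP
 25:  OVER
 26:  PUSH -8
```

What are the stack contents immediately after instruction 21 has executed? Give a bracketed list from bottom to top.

PUSH 8  -> [8]
PUSH 60 -> [8, 60]
MUL     -> [480]
DUP     -> [480, 480]
SWAP    -> [480, 480]
STORE 2 -> [480]
STORE 1 -> []
PUSH 9  -> [9]
PUSH 8  -> [9, 8]
PUSH 0  -> [9, 8, 0]
SWAP    -> [9, 0, 8]
MUL     -> [9, 0]
POP     -> [9]
DUP     -> [9, 9]
STORE 1 -> [9]
LOAD 1  -> [9, 9]
POP     -> [9]
DUP     -> [9, 9]
SWAP    -> [9, 9]
SUB     -> [0]
PUSH -3 -> [0, -3]

[0, -3]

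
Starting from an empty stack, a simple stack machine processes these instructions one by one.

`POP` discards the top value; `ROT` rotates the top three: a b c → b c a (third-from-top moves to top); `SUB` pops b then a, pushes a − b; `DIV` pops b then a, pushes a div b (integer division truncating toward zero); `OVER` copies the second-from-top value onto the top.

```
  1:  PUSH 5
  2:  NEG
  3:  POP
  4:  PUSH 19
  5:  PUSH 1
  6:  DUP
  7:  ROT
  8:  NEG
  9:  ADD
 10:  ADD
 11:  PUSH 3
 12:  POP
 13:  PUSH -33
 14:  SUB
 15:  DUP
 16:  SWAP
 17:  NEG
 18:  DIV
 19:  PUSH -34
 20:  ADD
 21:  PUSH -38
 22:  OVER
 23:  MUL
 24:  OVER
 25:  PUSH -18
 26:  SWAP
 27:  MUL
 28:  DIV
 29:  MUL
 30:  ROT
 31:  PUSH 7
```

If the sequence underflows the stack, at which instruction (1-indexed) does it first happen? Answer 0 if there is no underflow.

PUSH 5    [5]
NEG       [-5]
POP       []
PUSH 19   [19]
PUSH 1    [19, 1]
DUP       [19, 1, 1]
ROT       [1, 1, 19]
NEG       [1, 1, -19]
ADD       [1, -18]
ADD       [-17]
PUSH 3    [-17, 3]
POP       [-17]
PUSH -33  [-17, -33]
SUB       [16]
DUP       [16, 16]
SWAP      [16, 16]
NEG       [16, -16]
DIV       [-1]
PUSH -34  [-1, -34]
ADD       [-35]
PUSH -38  [-35, -38]
OVER      [-35, -38, -35]
MUL       [-35, 1330]
OVER      [-35, 1330, -35]
PUSH -18  [-35, 1330, -35, -18]
SWAP      [-35, 1330, -18, -35]
MUL       [-35, 1330, 630]
DIV       [-35, 2]
MUL       [-70]
ROT  — needs 3 operands, stack has 1 → underflow

30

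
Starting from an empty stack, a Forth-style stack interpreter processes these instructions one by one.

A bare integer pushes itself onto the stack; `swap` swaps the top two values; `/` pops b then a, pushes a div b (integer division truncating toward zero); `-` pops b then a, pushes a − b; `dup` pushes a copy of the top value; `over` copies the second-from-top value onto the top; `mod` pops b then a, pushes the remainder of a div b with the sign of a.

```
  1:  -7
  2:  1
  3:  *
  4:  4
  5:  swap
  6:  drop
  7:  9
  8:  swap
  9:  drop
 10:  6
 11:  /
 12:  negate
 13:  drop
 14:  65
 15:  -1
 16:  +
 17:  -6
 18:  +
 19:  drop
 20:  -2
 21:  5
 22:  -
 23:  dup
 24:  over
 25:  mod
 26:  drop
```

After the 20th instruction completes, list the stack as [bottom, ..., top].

-7     → [-7]
1      → [-7, 1]
*      → [-7]
4      → [-7, 4]
swap   → [4, -7]
drop   → [4]
9      → [4, 9]
swap   → [9, 4]
drop   → [9]
6      → [9, 6]
/      → [1]
negate → [-1]
drop   → []
65     → [65]
-1     → [65, -1]
+      → [64]
-6     → [64, -6]
+      → [58]
drop   → []
-2     → [-2]

[-2]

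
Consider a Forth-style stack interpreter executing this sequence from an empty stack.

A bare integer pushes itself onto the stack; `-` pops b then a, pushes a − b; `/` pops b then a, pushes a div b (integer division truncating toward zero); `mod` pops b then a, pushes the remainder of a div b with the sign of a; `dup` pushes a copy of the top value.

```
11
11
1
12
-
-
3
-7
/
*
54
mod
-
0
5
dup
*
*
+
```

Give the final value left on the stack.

11  : 11
11  : 11 11
1   : 11 11 1
12  : 11 11 1 12
-   : 11 11 -11
-   : 11 22
3   : 11 22 3
-7  : 11 22 3 -7
/   : 11 22 0
*   : 11 0
54  : 11 0 54
mod : 11 0
-   : 11
0   : 11 0
5   : 11 0 5
dup : 11 0 5 5
*   : 11 0 25
*   : 11 0
+   : 11

11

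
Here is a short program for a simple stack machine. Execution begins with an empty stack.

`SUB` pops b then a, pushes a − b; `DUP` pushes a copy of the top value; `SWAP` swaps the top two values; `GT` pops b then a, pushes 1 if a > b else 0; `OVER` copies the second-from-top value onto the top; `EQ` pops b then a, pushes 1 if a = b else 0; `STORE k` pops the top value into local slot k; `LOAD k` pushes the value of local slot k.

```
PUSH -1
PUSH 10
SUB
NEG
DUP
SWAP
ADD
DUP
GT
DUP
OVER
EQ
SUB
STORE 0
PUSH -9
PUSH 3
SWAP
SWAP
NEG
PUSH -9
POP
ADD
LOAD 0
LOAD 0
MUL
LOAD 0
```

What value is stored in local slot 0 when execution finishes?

PUSH -1  -1
PUSH 10  -1 10
SUB      -11
NEG      11
DUP      11 11
SWAP     11 11
ADD      22
DUP      22 22
GT       0
DUP      0 0
OVER     0 0 0
EQ       0 1
SUB      -1
STORE 0  (empty)
PUSH -9  -9
PUSH 3   -9 3
SWAP     3 -9
SWAP     -9 3
NEG      -9 -3
PUSH -9  -9 -3 -9
POP      -9 -3
ADD      -12
LOAD 0   -12 -1
LOAD 0   -12 -1 -1
MUL      -12 1
LOAD 0   -12 1 -1

-1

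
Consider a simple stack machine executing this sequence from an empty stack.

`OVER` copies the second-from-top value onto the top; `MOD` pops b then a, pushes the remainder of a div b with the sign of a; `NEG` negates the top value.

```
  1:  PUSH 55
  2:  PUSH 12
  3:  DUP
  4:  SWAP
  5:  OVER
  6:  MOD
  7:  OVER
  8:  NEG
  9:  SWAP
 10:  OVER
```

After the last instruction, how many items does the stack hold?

5

PUSH 55 : 55
PUSH 12 : 55 12
DUP     : 55 12 12
SWAP    : 55 12 12
OVER    : 55 12 12 12
MOD     : 55 12 0
OVER    : 55 12 0 12
NEG     : 55 12 0 -12
SWAP    : 55 12 -12 0
OVER    : 55 12 -12 0 -12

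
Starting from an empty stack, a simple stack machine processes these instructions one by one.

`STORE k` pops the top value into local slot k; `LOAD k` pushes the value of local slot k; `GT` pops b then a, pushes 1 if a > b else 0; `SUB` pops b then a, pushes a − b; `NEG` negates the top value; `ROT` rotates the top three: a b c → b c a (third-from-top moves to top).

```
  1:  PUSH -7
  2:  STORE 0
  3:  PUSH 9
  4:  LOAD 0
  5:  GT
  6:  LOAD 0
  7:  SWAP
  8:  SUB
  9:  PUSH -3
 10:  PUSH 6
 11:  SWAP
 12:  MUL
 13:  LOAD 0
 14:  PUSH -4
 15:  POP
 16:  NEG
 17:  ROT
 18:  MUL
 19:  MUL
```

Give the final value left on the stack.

1008

PUSH -7  [-7]
STORE 0  []
PUSH 9   [9]
LOAD 0   [9, -7]
GT       [1]
LOAD 0   [1, -7]
SWAP     [-7, 1]
SUB      [-8]
PUSH -3  [-8, -3]
PUSH 6   [-8, -3, 6]
SWAP     [-8, 6, -3]
MUL      [-8, -18]
LOAD 0   [-8, -18, -7]
PUSH -4  [-8, -18, -7, -4]
POP      [-8, -18, -7]
NEG      [-8, -18, 7]
ROT      [-18, 7, -8]
MUL      [-18, -56]
MUL      [1008]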